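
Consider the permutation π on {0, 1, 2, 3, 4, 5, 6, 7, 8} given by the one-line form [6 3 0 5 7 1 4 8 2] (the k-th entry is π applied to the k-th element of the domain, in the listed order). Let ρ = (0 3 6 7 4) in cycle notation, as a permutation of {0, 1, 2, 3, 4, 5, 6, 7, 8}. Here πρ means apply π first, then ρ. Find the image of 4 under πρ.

First apply π: π(4) = 7, then ρ(7) = 4. Thus (πρ)(4) = 4.

4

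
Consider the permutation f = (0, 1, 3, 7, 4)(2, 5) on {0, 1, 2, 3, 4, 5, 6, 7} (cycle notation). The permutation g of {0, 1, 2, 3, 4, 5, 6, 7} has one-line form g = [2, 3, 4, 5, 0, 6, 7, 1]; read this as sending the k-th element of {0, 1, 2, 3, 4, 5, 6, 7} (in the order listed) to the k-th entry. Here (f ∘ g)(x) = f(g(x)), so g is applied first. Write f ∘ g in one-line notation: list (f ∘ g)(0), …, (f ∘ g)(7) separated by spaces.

5 7 0 2 1 6 4 3

For each element, apply g then f: 0 → 2 → 5; 1 → 3 → 7; 2 → 4 → 0; 3 → 5 → 2; 4 → 0 → 1; 5 → 6 → 6; 6 → 7 → 4; 7 → 1 → 3.
So f ∘ g in one-line form is 5 7 0 2 1 6 4 3.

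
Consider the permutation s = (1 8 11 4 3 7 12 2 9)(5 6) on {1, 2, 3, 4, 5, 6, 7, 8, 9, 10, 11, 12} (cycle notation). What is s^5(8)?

12

8 lies in the 9-cycle (1 8 11 4 3 7 12 2 9).
Stepping 5 places around the cycle: 8 → 11 → 4 → 3 → 7 → 12.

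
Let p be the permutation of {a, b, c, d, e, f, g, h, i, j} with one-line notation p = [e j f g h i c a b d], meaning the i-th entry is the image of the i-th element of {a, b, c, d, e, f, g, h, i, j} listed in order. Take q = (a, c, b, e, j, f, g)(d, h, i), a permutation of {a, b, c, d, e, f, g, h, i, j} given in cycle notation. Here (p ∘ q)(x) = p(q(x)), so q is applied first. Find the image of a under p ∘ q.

(p ∘ q)(a) = p(q(a)). q(a) = c, then p(c) = f. So (p ∘ q)(a) = f.

f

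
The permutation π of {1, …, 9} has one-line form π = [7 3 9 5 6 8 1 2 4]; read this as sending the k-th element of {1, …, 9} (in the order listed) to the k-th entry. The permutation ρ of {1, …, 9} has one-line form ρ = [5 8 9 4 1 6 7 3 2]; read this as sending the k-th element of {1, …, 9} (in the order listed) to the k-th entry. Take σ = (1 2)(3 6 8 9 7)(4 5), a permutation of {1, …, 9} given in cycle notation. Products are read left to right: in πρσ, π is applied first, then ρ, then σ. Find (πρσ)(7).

Chase 7: π(7) = 1; ρ(1) = 5; σ(5) = 4. Hence (πρσ)(7) = 4.

4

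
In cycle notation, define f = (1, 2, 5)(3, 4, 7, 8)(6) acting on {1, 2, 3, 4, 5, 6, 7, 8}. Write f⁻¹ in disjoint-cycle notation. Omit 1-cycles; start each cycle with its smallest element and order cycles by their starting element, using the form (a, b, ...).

(1, 5, 2)(3, 8, 7, 4)

Inverting a permutation written in cycle notation just reverses the order within every cycle.
Reversing each cycle of f and rotating so the smallest element leads gives (1, 5, 2)(3, 8, 7, 4).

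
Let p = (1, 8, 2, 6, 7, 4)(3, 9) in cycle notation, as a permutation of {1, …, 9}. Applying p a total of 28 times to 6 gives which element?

6 lies in the 6-cycle (1, 8, 2, 6, 7, 4).
Since the cycle has length 6, p^28 acts on it the same as p^4 (28 mod 6 = 4).
Advancing 4 steps from 6: 6 → 7 → 4 → 1 → 8.

8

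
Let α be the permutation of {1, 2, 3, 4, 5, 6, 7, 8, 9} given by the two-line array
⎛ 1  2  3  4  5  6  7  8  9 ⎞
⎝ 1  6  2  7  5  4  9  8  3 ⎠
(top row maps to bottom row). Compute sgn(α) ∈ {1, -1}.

-1

In disjoint-cycle form the cycle lengths are 6, 1, 1, 1.
A cycle is odd iff its length is even; α has 1 even-length cycle, so sgn(α) = (−1)^1 and α is odd.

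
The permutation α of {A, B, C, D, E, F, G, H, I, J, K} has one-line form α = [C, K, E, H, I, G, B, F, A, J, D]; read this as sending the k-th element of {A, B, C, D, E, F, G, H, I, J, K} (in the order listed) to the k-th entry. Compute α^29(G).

F

Tracing G → B → … returns to G after 6 steps, so G lies in a 6-cycle (B K D H F G).
Since the cycle has length 6, α^29 acts on it the same as α^5 (29 mod 6 = 5).
Stepping 5 places around the cycle: G → B → K → D → H → F.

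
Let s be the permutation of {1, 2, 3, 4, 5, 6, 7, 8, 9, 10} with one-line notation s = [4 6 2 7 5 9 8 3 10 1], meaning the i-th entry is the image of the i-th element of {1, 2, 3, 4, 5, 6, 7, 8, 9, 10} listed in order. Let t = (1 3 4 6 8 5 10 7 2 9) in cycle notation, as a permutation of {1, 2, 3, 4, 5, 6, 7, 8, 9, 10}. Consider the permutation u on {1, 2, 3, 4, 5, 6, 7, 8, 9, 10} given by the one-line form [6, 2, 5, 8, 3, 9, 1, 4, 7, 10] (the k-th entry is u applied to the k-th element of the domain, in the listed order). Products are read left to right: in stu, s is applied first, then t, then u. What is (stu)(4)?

2

Apply the permutations in order: s(4) = 7, then t(7) = 2, then u(2) = 2. So (stu)(4) = 2.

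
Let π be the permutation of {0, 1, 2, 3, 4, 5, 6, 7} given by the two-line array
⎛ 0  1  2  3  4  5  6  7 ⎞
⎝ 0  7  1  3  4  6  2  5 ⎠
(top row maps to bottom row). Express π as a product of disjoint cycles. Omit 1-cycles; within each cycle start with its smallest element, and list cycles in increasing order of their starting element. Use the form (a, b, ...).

Start at 1 and follow images: 1 → 7 → 5 → 6 → 2 → 1, giving the cycle (1, 7, 5, 6, 2).
Continuing from each remaining unvisited element yields (1, 7, 5, 6, 2).

(1, 7, 5, 6, 2)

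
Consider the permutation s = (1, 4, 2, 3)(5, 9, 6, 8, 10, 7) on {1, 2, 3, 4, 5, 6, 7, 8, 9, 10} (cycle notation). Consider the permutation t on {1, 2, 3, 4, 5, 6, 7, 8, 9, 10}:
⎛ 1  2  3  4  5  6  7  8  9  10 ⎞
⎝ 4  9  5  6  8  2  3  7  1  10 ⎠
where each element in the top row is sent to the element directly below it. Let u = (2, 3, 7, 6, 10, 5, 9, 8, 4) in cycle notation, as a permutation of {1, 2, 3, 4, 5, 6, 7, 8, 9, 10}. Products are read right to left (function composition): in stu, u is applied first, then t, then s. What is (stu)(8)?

8

Apply the permutations in order: u(8) = 4, then t(4) = 6, then s(6) = 8. So (stu)(8) = 8.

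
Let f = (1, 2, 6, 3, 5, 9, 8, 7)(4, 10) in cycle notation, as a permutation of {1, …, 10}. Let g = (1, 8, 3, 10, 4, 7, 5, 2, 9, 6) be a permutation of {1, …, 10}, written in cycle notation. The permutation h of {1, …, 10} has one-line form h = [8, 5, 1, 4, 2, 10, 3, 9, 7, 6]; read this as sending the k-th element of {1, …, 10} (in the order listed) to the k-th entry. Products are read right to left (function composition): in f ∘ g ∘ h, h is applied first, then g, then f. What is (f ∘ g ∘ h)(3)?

7

Apply the permutations in order: h(3) = 1, then g(1) = 8, then f(8) = 7. So (f ∘ g ∘ h)(3) = 7.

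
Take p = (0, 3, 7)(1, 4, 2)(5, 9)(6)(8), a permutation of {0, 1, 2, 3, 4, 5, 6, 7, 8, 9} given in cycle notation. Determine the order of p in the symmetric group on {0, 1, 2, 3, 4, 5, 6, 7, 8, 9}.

6

The cycle type of p is (3, 3, 2, 1, 1).
The order of p is the least common multiple of its cycle lengths: lcm(3, 3, 2) = 6.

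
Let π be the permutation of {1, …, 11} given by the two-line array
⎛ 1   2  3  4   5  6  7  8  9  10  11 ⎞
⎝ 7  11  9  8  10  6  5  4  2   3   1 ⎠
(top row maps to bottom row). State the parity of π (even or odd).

even

In disjoint-cycle form the cycle lengths are 8, 2, 1.
A cycle of length ℓ contributes ℓ−1 transpositions, so π is a product of 7 + 1 = 8 transpositions — even.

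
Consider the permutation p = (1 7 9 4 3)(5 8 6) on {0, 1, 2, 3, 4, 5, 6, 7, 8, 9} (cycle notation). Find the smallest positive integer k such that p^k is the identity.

15

The cycle type of p is (5, 3, 1, 1).
The order is lcm(5, 3) = 15.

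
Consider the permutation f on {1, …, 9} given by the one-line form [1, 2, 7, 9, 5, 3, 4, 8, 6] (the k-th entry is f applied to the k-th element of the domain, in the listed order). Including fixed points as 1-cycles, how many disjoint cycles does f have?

5

The cycle decomposition is (1)(2)(3, 7, 4, 9, 6)(5)(8), which has 5 cycles (counting 1-cycles).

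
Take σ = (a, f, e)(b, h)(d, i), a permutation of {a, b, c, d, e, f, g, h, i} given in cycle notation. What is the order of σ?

The disjoint cycles have lengths 3, 2, 2, 1, 1.
The order is lcm(3, 2, 2) = 6.

6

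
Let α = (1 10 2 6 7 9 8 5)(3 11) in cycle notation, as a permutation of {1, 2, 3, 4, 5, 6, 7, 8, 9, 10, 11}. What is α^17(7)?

7 lies in the 8-cycle (1 10 2 6 7 9 8 5).
On an 8-cycle, α^8 is the identity, so α^17 = α^1 there (17 ≡ 1 mod 8).
Stepping 1 place around the cycle: 7 → 9.

9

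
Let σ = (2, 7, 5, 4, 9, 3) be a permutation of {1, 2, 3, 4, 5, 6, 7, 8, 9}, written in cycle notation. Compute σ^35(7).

2

7 lies in the 6-cycle (2, 7, 5, 4, 9, 3).
Since the cycle has length 6, σ^35 acts on it the same as σ^5 (35 mod 6 = 5).
Advancing 5 steps from 7: 7 → 5 → 4 → 9 → 3 → 2.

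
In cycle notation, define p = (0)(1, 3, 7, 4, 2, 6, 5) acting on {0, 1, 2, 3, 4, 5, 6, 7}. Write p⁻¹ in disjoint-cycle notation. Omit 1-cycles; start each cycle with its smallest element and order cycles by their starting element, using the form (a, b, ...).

The inverse reverses each cycle.
After reversing and putting each cycle's least element first, p⁻¹ = (1, 5, 6, 2, 4, 7, 3).

(1, 5, 6, 2, 4, 7, 3)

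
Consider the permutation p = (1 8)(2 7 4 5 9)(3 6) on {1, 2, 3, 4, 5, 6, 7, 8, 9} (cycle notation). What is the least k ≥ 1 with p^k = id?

10

The cycle type of p is (5, 2, 2).
Since disjoint cycles commute, ord(p) = lcm(5, 2, 2) = 10.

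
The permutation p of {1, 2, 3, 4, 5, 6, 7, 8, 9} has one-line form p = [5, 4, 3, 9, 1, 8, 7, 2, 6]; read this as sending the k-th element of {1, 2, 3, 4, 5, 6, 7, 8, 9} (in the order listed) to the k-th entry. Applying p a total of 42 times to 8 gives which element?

4

Tracing 8 → 2 → … returns to 8 after 5 steps, so 8 lies in a 5-cycle (2 4 9 6 8).
On a 5-cycle, p^5 is the identity, so p^42 = p^2 there (42 ≡ 2 mod 5).
Stepping 2 places around the cycle: 8 → 2 → 4.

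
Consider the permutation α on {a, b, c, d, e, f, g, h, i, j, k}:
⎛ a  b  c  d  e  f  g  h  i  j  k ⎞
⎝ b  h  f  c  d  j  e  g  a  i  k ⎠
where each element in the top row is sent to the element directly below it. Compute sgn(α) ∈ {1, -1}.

In disjoint-cycle form the cycle lengths are 10, 1.
A cycle is odd iff its length is even; α has 1 even-length cycle, so sgn(α) = (−1)^1 and α is odd.

-1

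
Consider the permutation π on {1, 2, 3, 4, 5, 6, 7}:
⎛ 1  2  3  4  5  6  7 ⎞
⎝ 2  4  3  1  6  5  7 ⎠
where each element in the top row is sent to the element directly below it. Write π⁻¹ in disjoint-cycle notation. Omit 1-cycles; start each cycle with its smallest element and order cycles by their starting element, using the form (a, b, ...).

(1, 4, 2)(5, 6)

First write π in disjoint cycles: (1, 2, 4)(5, 6).
Reversing each cycle (and rotating so the smallest element leads) gives π⁻¹ = (1, 4, 2)(5, 6).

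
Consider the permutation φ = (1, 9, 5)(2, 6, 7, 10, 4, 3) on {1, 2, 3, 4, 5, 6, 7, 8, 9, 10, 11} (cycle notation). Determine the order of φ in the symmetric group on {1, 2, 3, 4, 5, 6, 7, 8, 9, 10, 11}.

The disjoint cycles have lengths 6, 3, 1, 1.
The order is lcm(6, 3) = 6.

6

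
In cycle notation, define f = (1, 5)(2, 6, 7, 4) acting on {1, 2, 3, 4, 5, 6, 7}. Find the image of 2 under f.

Within (2, 6, 7, 4), 2 ↦ 6.

6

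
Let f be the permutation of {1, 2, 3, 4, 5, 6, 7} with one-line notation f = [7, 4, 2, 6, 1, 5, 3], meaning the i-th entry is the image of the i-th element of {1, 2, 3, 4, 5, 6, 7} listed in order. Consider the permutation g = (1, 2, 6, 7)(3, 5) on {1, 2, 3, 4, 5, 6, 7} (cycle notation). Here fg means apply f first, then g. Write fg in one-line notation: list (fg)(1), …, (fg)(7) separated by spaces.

(fg)(x) = g(f(x)). Computing each image: g(f(1)) = g(7) = 1, g(f(2)) = g(4) = 4, g(f(3)) = g(2) = 6, g(f(4)) = g(6) = 7, g(f(5)) = g(1) = 2, g(f(6)) = g(5) = 3, g(f(7)) = g(3) = 5.
Hence fg = [1 4 6 7 2 3 5].

1 4 6 7 2 3 5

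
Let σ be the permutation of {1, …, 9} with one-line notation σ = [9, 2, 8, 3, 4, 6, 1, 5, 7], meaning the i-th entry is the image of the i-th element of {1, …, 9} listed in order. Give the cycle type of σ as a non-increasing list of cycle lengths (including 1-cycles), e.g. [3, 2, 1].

The disjoint cycles are (1 9 7)(2)(3 8 5 4)(6), with lengths 4, 3, 1, 1 in non-increasing order.

[4, 3, 1, 1]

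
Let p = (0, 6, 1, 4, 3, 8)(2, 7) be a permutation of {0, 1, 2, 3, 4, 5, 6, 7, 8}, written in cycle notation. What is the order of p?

The disjoint cycles have lengths 6, 2, 1.
Since disjoint cycles commute, ord(p) = lcm(6, 2) = 6.

6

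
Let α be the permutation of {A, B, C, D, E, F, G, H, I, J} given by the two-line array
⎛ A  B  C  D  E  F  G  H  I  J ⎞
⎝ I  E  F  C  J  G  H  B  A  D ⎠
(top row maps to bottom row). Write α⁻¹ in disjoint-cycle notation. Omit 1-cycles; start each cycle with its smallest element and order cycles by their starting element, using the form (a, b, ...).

The cycle decomposition of α is (A, I)(B, E, J, D, C, F, G, H).
Reversing each cycle (and rotating so the smallest element leads) gives α⁻¹ = (A, I)(B, H, G, F, C, D, J, E).

(A, I)(B, H, G, F, C, D, J, E)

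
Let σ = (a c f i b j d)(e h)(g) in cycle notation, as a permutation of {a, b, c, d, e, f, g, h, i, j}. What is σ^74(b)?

c

b lies in the 7-cycle (a c f i b j d).
Powers repeat with period 7 on this cycle, and 74 mod 7 = 4, so σ^74(b) = σ^4(b).
Advancing 4 steps from b: b → j → d → a → c.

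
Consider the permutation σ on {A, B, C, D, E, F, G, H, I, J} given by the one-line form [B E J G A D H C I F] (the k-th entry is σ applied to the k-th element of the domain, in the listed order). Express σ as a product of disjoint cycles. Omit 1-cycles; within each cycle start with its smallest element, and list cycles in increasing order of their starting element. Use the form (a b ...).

(A B E)(C J F D G H)

Iterating σ from A gives A → B → E → A; that is the 3-cycle (A B E).
Continuing from each remaining unvisited element yields (A B E)(C J F D G H).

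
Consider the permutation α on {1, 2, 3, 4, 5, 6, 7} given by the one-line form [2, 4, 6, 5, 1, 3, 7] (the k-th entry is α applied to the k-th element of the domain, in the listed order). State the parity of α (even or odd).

In disjoint-cycle form the cycle lengths are 4, 2, 1.
A cycle is odd iff its length is even; α has 2 even-length cycles, so sgn(α) = (−1)^2 and α is even.

even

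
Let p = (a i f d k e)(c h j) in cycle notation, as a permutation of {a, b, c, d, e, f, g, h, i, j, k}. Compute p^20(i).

i lies in the 6-cycle (a i f d k e).
Powers repeat with period 6 on this cycle, and 20 mod 6 = 2, so p^20(i) = p^2(i).
Stepping 2 places around the cycle: i → f → d.

d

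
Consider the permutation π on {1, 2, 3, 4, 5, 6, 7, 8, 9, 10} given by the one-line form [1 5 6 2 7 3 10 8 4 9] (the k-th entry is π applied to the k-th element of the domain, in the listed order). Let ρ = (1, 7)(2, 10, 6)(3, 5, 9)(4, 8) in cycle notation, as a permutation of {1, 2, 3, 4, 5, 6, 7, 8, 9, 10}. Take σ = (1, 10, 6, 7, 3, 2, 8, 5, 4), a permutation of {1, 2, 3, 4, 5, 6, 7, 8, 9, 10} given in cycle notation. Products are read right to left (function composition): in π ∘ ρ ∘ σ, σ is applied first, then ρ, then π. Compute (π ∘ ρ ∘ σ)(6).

(π ∘ ρ ∘ σ)(6) = π(ρ(σ(6))). σ(6) = 7, then ρ(7) = 1, then π(1) = 1, so the result is 1.

1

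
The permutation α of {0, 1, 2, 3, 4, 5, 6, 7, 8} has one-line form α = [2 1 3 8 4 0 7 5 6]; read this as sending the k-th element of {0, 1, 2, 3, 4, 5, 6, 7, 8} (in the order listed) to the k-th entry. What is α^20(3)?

2

Tracing 3 → 8 → … returns to 3 after 7 steps, so 3 lies in a 7-cycle (0 2 3 8 6 7 5).
On a 7-cycle, α^7 is the identity, so α^20 = α^6 there (20 ≡ 6 mod 7).
Stepping 6 places around the cycle: 3 → 8 → 6 → 7 → 5 → 0 → 2.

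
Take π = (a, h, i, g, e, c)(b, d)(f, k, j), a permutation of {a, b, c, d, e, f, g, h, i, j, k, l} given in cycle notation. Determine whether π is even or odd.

even

The cycle lengths are 6, 3, 2, 1.
A cycle is odd iff its length is even; π has 2 even-length cycles, so sgn(π) = (−1)^2 and π is even.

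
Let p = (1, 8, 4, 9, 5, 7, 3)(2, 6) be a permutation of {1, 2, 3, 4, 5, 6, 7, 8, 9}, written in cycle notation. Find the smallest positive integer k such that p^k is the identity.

14

The cycle type of p is (7, 2).
The order is lcm(7, 2) = 14.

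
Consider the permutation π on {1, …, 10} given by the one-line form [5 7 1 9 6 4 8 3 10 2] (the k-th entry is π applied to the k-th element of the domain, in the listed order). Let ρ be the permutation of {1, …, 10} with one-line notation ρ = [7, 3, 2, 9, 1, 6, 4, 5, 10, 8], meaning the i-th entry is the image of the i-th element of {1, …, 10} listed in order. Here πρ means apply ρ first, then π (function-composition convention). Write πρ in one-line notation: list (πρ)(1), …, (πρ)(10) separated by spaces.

Chase each element through ρ then π: 1 → 7 → 8; 2 → 3 → 1; 3 → 2 → 7; 4 → 9 → 10; 5 → 1 → 5; 6 → 6 → 4; 7 → 4 → 9; 8 → 5 → 6; 9 → 10 → 2; 10 → 8 → 3.
So πρ in one-line form is 8 1 7 10 5 4 9 6 2 3.

8 1 7 10 5 4 9 6 2 3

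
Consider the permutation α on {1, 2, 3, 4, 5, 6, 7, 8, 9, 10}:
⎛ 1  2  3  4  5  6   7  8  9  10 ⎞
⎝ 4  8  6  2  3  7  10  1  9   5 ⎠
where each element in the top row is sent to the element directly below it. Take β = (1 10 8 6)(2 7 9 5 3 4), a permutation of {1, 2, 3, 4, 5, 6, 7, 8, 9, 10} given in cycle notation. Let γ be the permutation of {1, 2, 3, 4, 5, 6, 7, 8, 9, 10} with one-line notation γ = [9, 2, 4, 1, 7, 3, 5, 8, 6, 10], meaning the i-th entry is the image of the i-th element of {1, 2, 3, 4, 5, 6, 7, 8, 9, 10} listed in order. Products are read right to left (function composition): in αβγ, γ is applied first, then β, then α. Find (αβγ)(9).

(αβγ)(9) = α(β(γ(9))). γ(9) = 6, then β(6) = 1, then α(1) = 4, so the result is 4.

4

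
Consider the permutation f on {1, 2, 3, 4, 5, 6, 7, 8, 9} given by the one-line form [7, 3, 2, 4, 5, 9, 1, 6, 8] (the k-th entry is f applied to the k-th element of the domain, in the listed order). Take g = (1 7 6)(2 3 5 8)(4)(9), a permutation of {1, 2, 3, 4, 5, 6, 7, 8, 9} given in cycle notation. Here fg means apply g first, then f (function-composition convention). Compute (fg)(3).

5

(fg)(3) = f(g(3)). g(3) = 5, then f(5) = 5. So (fg)(3) = 5.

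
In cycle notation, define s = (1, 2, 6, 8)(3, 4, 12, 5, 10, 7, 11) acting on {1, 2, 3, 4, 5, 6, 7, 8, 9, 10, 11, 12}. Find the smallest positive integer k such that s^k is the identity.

The disjoint cycles have lengths 7, 4, 1.
Since disjoint cycles commute, ord(s) = lcm(7, 4) = 28.

28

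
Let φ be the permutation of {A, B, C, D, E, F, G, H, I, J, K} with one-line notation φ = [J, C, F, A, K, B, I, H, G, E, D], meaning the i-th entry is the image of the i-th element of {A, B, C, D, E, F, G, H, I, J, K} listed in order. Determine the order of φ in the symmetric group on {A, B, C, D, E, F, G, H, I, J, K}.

30

Writing φ as disjoint cycles, the cycle lengths are 5, 3, 2, 1.
The order of φ is the least common multiple of its cycle lengths: lcm(5, 3, 2) = 30.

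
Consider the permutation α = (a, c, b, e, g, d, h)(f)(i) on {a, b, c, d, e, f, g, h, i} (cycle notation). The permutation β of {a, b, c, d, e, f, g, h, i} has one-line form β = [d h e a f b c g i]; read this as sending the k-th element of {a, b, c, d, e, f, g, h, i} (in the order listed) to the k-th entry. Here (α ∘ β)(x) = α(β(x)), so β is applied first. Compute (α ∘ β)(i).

i

First apply β: β(i) = i, then α(i) = i. Thus (α ∘ β)(i) = i.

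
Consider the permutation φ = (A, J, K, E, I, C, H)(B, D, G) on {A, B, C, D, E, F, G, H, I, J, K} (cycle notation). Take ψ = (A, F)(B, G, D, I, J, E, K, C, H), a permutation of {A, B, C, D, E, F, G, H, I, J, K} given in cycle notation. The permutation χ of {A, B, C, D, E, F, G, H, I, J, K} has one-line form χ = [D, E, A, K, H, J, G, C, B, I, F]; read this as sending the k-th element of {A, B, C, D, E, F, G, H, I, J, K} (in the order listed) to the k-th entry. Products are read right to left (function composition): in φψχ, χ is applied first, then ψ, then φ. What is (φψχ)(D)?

(φψχ)(D) = φ(ψ(χ(D))). χ(D) = K, then ψ(K) = C, then φ(C) = H, so the result is H.

H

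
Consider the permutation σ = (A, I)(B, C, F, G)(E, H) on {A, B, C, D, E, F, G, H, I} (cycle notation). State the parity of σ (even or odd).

The cycle lengths are 4, 2, 2, 1.
A cycle of length ℓ contributes ℓ−1 transpositions, so σ is a product of 3 + 1 + 1 = 5 transpositions — odd.

odd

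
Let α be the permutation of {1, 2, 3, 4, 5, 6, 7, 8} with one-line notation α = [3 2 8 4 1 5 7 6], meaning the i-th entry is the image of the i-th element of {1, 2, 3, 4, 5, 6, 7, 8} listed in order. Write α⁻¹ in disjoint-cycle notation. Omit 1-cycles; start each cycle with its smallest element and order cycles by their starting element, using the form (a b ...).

(1 5 6 8 3)

The cycle decomposition of α is (1 3 8 6 5).
The inverse reverses every cycle; in canonical form, α⁻¹ = (1 5 6 8 3).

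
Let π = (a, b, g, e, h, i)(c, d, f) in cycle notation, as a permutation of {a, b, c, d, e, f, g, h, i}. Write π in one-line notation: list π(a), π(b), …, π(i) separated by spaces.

Image by image: a→b, b→g, c→d, d→f, e→h, f→c, g→e, h→i, i→a.
So the one-line form is b g d f h c e i a.

b g d f h c e i a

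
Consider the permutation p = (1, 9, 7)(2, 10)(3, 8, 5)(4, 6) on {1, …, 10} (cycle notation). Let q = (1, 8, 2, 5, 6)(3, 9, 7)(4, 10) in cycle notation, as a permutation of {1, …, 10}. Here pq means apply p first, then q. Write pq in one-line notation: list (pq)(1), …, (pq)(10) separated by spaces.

(pq)(x) = q(p(x)). Computing each image: q(p(1)) = q(9) = 7, q(p(2)) = q(10) = 4, q(p(3)) = q(8) = 2, q(p(4)) = q(6) = 1, q(p(5)) = q(3) = 9, q(p(6)) = q(4) = 10, q(p(7)) = q(1) = 8, q(p(8)) = q(5) = 6, q(p(9)) = q(7) = 3, q(p(10)) = q(2) = 5.
Hence pq = [7 4 2 1 9 10 8 6 3 5].

7 4 2 1 9 10 8 6 3 5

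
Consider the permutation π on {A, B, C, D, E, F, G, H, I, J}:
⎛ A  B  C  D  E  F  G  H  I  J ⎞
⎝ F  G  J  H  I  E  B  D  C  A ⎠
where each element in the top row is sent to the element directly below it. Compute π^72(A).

Tracing A → F → … returns to A after 6 steps, so A lies in a 6-cycle (A F E I C J).
Powers repeat with period 6 on this cycle, and 72 mod 6 = 0, so π^72(A) = π^0(A).
So π^72(A) = A.

A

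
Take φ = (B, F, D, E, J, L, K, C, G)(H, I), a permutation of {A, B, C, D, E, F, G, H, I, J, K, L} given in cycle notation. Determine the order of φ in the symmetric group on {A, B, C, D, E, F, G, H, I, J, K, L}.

The disjoint cycles have lengths 9, 2, 1.
The order is lcm(9, 2) = 18.

18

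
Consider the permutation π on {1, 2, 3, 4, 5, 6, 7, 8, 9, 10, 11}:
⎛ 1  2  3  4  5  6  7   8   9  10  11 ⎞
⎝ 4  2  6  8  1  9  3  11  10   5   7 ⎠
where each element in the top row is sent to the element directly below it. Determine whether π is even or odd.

In disjoint-cycle form the cycle lengths are 10, 1.
A cycle is odd iff its length is even; π has 1 even-length cycle, so sgn(π) = (−1)^1 and π is odd.

odd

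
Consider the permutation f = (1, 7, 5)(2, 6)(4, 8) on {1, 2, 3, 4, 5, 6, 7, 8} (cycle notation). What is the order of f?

The disjoint cycles have lengths 3, 2, 2, 1.
The order of f is the least common multiple of its cycle lengths: lcm(3, 2, 2) = 6.

6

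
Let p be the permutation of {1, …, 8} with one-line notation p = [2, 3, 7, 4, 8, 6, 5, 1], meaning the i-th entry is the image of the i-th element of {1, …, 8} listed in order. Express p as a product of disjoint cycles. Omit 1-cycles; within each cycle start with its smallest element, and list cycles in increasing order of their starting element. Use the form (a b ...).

Iterating p from 1 gives 1 → 2 → 3 → 7 → 5 → 8 → 1; that is the 6-cycle (1 2 3 7 5 8).
Continuing from each remaining unvisited element yields (1 2 3 7 5 8).

(1 2 3 7 5 8)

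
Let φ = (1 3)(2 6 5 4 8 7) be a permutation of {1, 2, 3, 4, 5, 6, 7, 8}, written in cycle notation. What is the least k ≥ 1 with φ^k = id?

6

The disjoint cycles have lengths 6, 2.
Since disjoint cycles commute, ord(φ) = lcm(6, 2) = 6.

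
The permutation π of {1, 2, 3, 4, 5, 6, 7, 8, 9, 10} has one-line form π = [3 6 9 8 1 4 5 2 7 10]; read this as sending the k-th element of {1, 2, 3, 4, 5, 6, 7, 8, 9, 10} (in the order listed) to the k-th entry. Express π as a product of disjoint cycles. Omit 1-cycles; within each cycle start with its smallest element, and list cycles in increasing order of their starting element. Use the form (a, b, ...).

(1, 3, 9, 7, 5)(2, 6, 4, 8)

From 1: 1 → 3 → 9 → 7 → 5 → 1, closing the cycle (1, 3, 9, 7, 5).
Continuing from each remaining unvisited element yields (1, 3, 9, 7, 5)(2, 6, 4, 8).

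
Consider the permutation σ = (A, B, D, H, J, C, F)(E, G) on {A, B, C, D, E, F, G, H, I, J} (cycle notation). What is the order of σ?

The disjoint cycles have lengths 7, 2, 1.
The order of σ is the least common multiple of its cycle lengths: lcm(7, 2) = 14.

14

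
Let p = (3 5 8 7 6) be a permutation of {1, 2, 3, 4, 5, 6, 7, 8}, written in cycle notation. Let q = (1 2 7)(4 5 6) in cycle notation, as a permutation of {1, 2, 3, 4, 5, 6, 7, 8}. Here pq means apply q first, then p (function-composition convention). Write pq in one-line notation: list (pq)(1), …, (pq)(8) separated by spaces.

Chase each element through q then p: 1 → 2 → 2; 2 → 7 → 6; 3 → 3 → 5; 4 → 5 → 8; 5 → 6 → 3; 6 → 4 → 4; 7 → 1 → 1; 8 → 8 → 7.
Collecting the images, pq = [2 6 5 8 3 4 1 7].

2 6 5 8 3 4 1 7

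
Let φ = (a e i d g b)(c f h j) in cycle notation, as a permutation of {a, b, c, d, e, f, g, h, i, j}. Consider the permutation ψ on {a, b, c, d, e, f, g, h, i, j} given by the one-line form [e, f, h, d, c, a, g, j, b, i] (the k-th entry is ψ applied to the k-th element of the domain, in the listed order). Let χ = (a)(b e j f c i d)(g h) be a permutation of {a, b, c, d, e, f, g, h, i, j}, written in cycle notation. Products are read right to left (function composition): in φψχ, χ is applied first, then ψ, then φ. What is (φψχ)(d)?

h

Apply the permutations in order: χ(d) = b, then ψ(b) = f, then φ(f) = h. So (φψχ)(d) = h.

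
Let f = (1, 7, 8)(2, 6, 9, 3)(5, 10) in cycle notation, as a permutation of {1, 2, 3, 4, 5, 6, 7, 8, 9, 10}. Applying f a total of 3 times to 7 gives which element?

7 lies in the 3-cycle (1, 7, 8).
Powers repeat with period 3 on this cycle, and 3 mod 3 = 0, so f^3(7) = f^0(7).
So f^3(7) = 7.

7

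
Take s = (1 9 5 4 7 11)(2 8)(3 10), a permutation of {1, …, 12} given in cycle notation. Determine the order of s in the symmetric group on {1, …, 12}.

6

The cycle type of s is (6, 2, 2, 1, 1).
The order of s is the least common multiple of its cycle lengths: lcm(6, 2, 2) = 6.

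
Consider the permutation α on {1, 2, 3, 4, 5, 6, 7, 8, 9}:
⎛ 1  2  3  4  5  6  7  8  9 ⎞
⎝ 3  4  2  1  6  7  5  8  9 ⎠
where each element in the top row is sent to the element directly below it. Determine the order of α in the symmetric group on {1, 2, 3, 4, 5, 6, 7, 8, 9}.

12

Writing α as disjoint cycles, the cycle lengths are 4, 3, 1, 1.
The order is lcm(4, 3) = 12.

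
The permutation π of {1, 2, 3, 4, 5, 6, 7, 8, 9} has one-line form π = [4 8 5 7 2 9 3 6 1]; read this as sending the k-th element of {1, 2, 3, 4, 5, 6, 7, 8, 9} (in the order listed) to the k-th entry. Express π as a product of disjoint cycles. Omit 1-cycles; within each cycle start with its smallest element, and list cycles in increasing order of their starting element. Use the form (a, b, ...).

From 1: 1 → 4 → 7 → 3 → 5 → 2 → 8 → 6 → 9 → 1, closing the cycle (1, 4, 7, 3, 5, 2, 8, 6, 9).
Continuing from each remaining unvisited element yields (1, 4, 7, 3, 5, 2, 8, 6, 9).

(1, 4, 7, 3, 5, 2, 8, 6, 9)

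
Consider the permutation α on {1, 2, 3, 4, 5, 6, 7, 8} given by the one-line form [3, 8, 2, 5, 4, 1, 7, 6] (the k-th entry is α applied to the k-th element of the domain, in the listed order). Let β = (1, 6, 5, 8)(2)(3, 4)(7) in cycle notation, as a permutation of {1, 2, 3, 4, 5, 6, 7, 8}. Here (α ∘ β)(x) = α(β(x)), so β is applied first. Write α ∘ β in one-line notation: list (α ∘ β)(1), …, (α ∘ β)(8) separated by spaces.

(α ∘ β)(x) = α(β(x)). Computing each image: α(β(1)) = α(6) = 1, α(β(2)) = α(2) = 8, α(β(3)) = α(4) = 5, α(β(4)) = α(3) = 2, α(β(5)) = α(8) = 6, α(β(6)) = α(5) = 4, α(β(7)) = α(7) = 7, α(β(8)) = α(1) = 3.
Hence α ∘ β = [1 8 5 2 6 4 7 3].

1 8 5 2 6 4 7 3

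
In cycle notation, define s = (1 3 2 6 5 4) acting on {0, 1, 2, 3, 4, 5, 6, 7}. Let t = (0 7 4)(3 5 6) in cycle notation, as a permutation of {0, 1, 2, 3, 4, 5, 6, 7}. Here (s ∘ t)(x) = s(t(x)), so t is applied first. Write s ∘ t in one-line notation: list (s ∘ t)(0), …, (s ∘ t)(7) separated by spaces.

(s ∘ t)(x) = s(t(x)). Computing each image: s(t(0)) = s(7) = 7, s(t(1)) = s(1) = 3, s(t(2)) = s(2) = 6, s(t(3)) = s(5) = 4, s(t(4)) = s(0) = 0, s(t(5)) = s(6) = 5, s(t(6)) = s(3) = 2, s(t(7)) = s(4) = 1.
Hence s ∘ t = [7 3 6 4 0 5 2 1].

7 3 6 4 0 5 2 1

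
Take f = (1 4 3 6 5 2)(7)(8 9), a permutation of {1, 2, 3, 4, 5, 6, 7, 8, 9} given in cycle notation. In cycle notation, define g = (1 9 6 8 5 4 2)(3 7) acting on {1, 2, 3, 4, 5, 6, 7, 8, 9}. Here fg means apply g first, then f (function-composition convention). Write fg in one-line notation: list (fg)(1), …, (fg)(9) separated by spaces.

8 4 7 1 3 9 6 2 5

For each element, apply g then f: 1 → 9 → 8; 2 → 1 → 4; 3 → 7 → 7; 4 → 2 → 1; 5 → 4 → 3; 6 → 8 → 9; 7 → 3 → 6; 8 → 5 → 2; 9 → 6 → 5.
So fg in one-line form is 8 4 7 1 3 9 6 2 5.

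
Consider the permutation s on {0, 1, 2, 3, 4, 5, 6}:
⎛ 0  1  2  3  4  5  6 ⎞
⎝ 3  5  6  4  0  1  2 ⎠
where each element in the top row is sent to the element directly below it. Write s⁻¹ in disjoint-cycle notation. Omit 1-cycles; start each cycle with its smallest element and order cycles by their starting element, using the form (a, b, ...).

The cycle decomposition of s is (0, 3, 4)(1, 5)(2, 6).
Reversing each cycle (and rotating so the smallest element leads) gives s⁻¹ = (0, 4, 3)(1, 5)(2, 6).

(0, 4, 3)(1, 5)(2, 6)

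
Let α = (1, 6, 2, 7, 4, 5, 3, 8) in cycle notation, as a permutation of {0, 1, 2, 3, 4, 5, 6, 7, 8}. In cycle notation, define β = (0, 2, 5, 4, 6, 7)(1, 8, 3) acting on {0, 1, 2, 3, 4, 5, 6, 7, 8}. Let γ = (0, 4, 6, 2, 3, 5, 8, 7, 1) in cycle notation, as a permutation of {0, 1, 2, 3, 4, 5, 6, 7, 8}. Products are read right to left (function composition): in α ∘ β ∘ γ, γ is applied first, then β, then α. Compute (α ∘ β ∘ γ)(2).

6

(α ∘ β ∘ γ)(2) = α(β(γ(2))). γ(2) = 3, then β(3) = 1, then α(1) = 6, so the result is 6.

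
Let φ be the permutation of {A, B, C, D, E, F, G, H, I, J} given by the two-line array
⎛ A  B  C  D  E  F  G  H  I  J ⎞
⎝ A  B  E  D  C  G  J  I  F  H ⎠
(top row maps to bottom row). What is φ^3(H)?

G

Tracing H → I → … returns to H after 5 steps, so H lies in a 5-cycle (F, G, J, H, I).
Advancing 3 steps from H: H → I → F → G.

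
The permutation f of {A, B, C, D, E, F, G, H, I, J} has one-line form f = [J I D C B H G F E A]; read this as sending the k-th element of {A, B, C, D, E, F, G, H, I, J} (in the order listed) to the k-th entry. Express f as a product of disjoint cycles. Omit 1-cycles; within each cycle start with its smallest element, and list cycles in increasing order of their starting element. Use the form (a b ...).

(A J)(B I E)(C D)(F H)

From A: A → J → A, closing the cycle (A J).
Continuing from each remaining unvisited element yields (A J)(B I E)(C D)(F H).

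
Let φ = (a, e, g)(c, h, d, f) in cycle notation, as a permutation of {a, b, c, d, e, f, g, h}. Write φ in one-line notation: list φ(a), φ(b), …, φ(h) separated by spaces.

e b h f g c a d

Image by image: a↦e, b↦b, c↦h, d↦f, e↦g, f↦c, g↦a, h↦d.
So the one-line form is e b h f g c a d.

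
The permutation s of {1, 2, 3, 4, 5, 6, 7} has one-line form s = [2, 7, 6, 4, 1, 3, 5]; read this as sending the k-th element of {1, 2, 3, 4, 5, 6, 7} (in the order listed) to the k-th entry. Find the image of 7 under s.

5

7 is element number 7 of the domain, and entry number 7 of the one-line form is 5, so s(7) = 5.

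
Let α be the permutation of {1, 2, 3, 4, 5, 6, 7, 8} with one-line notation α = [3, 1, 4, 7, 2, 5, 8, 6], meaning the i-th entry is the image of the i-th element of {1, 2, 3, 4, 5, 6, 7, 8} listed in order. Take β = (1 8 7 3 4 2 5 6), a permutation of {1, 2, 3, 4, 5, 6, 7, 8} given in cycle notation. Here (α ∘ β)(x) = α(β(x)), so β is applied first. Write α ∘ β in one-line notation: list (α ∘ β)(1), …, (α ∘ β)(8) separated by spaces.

6 2 7 1 5 3 4 8

For each element, apply β then α: 1 → 8 → 6; 2 → 5 → 2; 3 → 4 → 7; 4 → 2 → 1; 5 → 6 → 5; 6 → 1 → 3; 7 → 3 → 4; 8 → 7 → 8.
Collecting the images, α ∘ β = [6 2 7 1 5 3 4 8].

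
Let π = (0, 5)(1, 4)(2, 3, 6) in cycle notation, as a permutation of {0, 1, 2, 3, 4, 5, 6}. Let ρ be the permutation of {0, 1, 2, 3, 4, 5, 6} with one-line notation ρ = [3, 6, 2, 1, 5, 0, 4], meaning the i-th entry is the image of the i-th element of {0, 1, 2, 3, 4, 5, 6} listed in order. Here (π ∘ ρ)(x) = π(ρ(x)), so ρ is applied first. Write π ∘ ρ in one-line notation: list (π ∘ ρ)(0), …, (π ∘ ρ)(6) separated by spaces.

6 2 3 4 0 5 1

(π ∘ ρ)(x) = π(ρ(x)). Computing each image: π(ρ(0)) = π(3) = 6, π(ρ(1)) = π(6) = 2, π(ρ(2)) = π(2) = 3, π(ρ(3)) = π(1) = 4, π(ρ(4)) = π(5) = 0, π(ρ(5)) = π(0) = 5, π(ρ(6)) = π(4) = 1.
Hence π ∘ ρ = [6 2 3 4 0 5 1].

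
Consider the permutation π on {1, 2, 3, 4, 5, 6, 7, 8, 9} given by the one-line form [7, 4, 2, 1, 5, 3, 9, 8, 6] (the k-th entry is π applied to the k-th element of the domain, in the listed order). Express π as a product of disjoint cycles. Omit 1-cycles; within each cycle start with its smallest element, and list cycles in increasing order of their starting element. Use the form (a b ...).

From 1: 1 → 7 → 9 → 6 → 3 → 2 → 4 → 1, closing the cycle (1 7 9 6 3 2 4).
Repeating from the next unused element and collecting all non-trivial cycles gives (1 7 9 6 3 2 4).

(1 7 9 6 3 2 4)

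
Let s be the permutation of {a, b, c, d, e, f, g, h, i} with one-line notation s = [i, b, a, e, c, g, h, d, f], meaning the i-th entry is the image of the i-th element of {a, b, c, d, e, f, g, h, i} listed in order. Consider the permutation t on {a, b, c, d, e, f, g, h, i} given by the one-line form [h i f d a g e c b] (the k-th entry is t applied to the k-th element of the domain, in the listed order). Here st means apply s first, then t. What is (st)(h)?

d

(st)(h) = t(s(h)). s(h) = d, then t(d) = d. So (st)(h) = d.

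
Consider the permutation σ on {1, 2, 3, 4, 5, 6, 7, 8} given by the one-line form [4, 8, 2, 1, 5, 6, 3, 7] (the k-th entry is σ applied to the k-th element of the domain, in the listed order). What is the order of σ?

4

Decomposing into disjoint cycles gives cycle lengths 4, 2, 1, 1.
The order is lcm(4, 2) = 4.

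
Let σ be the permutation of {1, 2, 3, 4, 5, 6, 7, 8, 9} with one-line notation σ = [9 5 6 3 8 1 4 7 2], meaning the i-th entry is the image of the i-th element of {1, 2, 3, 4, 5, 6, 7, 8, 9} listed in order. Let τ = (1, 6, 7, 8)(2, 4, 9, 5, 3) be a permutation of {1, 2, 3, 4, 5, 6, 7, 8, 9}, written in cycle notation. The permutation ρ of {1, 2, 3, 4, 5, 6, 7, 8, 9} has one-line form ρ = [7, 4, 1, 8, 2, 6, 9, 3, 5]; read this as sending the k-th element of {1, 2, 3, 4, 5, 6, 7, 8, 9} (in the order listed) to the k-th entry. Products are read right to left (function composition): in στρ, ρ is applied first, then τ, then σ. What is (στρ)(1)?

Apply the permutations in order: ρ(1) = 7, then τ(7) = 8, then σ(8) = 7. So (στρ)(1) = 7.

7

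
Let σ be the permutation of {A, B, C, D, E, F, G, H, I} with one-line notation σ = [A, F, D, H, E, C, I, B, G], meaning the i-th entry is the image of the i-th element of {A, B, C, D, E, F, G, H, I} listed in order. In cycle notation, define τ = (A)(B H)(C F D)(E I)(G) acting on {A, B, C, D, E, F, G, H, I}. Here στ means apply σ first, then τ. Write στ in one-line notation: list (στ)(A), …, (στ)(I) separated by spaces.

A D C B I F E H G

For each element, apply σ then τ: A → A → A; B → F → D; C → D → C; D → H → B; E → E → I; F → C → F; G → I → E; H → B → H; I → G → G.
Collecting the images, στ = [A D C B I F E H G].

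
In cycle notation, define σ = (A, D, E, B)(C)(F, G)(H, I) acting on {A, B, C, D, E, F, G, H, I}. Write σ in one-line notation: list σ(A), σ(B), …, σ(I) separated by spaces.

Image by image: A↦D, B↦A, C↦C, D↦E, E↦B, F↦G, G↦F, H↦I, I↦H.
So the one-line form is D A C E B G F I H.

D A C E B G F I H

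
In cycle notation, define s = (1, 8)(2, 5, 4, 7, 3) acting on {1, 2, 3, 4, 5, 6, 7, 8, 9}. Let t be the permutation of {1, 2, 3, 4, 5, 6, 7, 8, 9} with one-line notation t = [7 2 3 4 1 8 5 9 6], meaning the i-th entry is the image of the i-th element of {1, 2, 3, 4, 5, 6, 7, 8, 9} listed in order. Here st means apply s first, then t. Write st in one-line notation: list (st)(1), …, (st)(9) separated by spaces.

9 1 2 5 4 8 3 7 6

(st)(x) = t(s(x)). Computing each image: t(s(1)) = t(8) = 9, t(s(2)) = t(5) = 1, t(s(3)) = t(2) = 2, t(s(4)) = t(7) = 5, t(s(5)) = t(4) = 4, t(s(6)) = t(6) = 8, t(s(7)) = t(3) = 3, t(s(8)) = t(1) = 7, t(s(9)) = t(9) = 6.
Hence st = [9 1 2 5 4 8 3 7 6].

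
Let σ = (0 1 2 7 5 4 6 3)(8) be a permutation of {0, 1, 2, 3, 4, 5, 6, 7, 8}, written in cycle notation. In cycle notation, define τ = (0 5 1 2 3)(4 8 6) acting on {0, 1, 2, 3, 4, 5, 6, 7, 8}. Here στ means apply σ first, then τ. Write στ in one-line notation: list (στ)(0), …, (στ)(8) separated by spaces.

2 3 7 5 4 8 0 1 6

(στ)(x) = τ(σ(x)). Computing each image: τ(σ(0)) = τ(1) = 2, τ(σ(1)) = τ(2) = 3, τ(σ(2)) = τ(7) = 7, τ(σ(3)) = τ(0) = 5, τ(σ(4)) = τ(6) = 4, τ(σ(5)) = τ(4) = 8, τ(σ(6)) = τ(3) = 0, τ(σ(7)) = τ(5) = 1, τ(σ(8)) = τ(8) = 6.
Hence στ = [2 3 7 5 4 8 0 1 6].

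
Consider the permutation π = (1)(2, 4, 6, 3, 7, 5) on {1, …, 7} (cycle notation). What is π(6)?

In the cycle (2, 4, 6, 3, 7, 5), 6 is followed by 3, so π(6) = 3.

3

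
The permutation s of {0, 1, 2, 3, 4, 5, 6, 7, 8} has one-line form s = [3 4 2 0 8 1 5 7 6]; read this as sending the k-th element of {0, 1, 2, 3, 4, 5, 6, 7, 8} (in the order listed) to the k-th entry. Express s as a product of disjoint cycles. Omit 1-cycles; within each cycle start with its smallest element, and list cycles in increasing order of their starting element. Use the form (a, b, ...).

(0, 3)(1, 4, 8, 6, 5)

Iterating s from 0 gives 0 → 3 → 0; that is the 2-cycle (0, 3).
Repeating from the next unused element and collecting all non-trivial cycles gives (0, 3)(1, 4, 8, 6, 5).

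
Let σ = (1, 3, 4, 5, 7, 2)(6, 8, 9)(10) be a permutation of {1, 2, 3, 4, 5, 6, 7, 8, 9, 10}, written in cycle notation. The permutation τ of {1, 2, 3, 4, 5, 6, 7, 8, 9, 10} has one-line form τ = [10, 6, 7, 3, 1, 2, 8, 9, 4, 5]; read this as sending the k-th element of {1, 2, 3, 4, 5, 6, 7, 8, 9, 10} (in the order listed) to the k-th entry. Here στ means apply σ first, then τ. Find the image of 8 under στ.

First apply σ: σ(8) = 9, then τ(9) = 4. Thus (στ)(8) = 4.

4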